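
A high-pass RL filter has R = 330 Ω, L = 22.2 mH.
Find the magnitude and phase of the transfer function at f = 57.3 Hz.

Step 1 — Angular frequency: ω = 2π·57.3 = 360 rad/s.
Step 2 — Transfer function: H(jω) = jωL/(R + jωL).
Step 3 — Numerator jωL = j·7.993; denominator R + jωL = 330 + j7.993.
Step 4 — H = 0.0005863 + j0.02421.
Step 5 — Magnitude: |H| = 0.02421 (-32.3 dB); phase: φ = 88.6°.

|H| = 0.02421 (-32.3 dB), φ = 88.6°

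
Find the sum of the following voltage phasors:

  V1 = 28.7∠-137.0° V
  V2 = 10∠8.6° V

Step 1 — Convert each phasor to rectangular form:
  V1 = 28.7·(cos(-137.0°) + j·sin(-137.0°)) = -20.99 - j19.57 V
  V2 = 10·(cos(8.6°) + j·sin(8.6°)) = 9.888 + j1.495 V
Step 2 — Sum components: V_total = -11.1 - j18.08 V.
Step 3 — Convert to polar: |V_total| = 21.21 V, ∠V_total = -121.6°.

V_total = 21.21∠-121.6° V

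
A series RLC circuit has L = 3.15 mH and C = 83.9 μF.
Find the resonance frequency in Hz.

Step 1 — Resonance condition Im(Z)=0 gives ω₀ = 1/√(LC).
Step 2 — ω₀ = 1/√(0.00315·8.39e-05) = 1945 rad/s.
Step 3 — f₀ = ω₀/(2π) = 309.6 Hz.

f₀ = 309.6 Hz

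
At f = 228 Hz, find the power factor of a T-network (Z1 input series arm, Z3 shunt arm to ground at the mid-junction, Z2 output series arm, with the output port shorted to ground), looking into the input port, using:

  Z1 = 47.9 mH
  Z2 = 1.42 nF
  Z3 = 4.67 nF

Step 1 — Angular frequency: ω = 2π·f = 2π·228 = 1433 rad/s.
Step 2 — Component impedances:
  Z1: Z = jωL = j·1433·0.0479 = 0 + j68.62 Ω
  Z2: Z = 1/(jωC) = -j/(ω·C) = 0 - j4.916e+05 Ω
  Z3: Z = 1/(jωC) = -j/(ω·C) = 0 - j1.495e+05 Ω
Step 3 — With the output port shorted to ground, the output series arm Z2 runs from the junction to ground; the shunt arm Z3 also runs from the junction to ground. They appear in parallel: Z3 || Z2 = 0 - j1.146e+05 Ω.
Step 4 — Series with input arm Z1: Z_in = Z1 + (Z3 || Z2) = 0 - j1.146e+05 Ω = 1.146e+05∠-90.0° Ω.
Step 5 — Power factor: PF = cos(φ) = Re(Z)/|Z| = 0/1.146e+05 = 0.
Step 6 — Type: Im(Z) = -1.146e+05 ⇒ leading (phase φ = -90.0°).

PF = 0 (leading, φ = -90.0°)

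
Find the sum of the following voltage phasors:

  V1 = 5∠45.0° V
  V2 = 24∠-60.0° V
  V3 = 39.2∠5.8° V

Step 1 — Convert each phasor to rectangular form:
  V1 = 5·(cos(45.0°) + j·sin(45.0°)) = 3.536 + j3.536 V
  V2 = 24·(cos(-60.0°) + j·sin(-60.0°)) = 12 - j20.78 V
  V3 = 39.2·(cos(5.8°) + j·sin(5.8°)) = 39 + j3.961 V
Step 2 — Sum components: V_total = 54.53 - j13.29 V.
Step 3 — Convert to polar: |V_total| = 56.13 V, ∠V_total = -13.7°.

V_total = 56.13∠-13.7° V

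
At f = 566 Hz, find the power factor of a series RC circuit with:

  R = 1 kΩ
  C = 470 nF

Step 1 — Angular frequency: ω = 2π·f = 2π·566 = 3556 rad/s.
Step 2 — Component impedances:
  R: Z = R = 1000 Ω
  C: Z = 1/(jωC) = -j/(ω·C) = 0 - j598.3 Ω
Step 3 — Series combination: Z_total = R + C = 1000 - j598.3 Ω = 1165∠-30.9° Ω.
Step 4 — Power factor: PF = cos(φ) = Re(Z)/|Z| = 1000/1165.3 = 0.8581.
Step 5 — Type: Im(Z) = -598.3 ⇒ leading (phase φ = -30.9°).

PF = 0.8581 (leading, φ = -30.9°)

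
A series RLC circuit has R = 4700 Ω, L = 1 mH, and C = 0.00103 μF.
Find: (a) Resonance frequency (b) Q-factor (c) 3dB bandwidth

Step 1 — Resonance: ω₀ = 1/√(LC) = 1/√(0.001·1.03e-09) = 9.853e+05 rad/s.
Step 2 — f₀ = ω₀/(2π) = 1.568e+05 Hz.
Step 3 — Series Q: Q = ω₀L/R = 9.853e+05·0.001/4700 = 0.2096.
Step 4 — Bandwidth: Δω = ω₀/Q = 4.7e+06 rad/s; BW = Δω/(2π) = 7.48e+05 Hz.

(a) f₀ = 1.568e+05 Hz  (b) Q = 0.2096  (c) BW = 7.48e+05 Hz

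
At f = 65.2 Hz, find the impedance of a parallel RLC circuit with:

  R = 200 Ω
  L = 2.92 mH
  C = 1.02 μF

Step 1 — Angular frequency: ω = 2π·f = 2π·65.2 = 409.7 rad/s.
Step 2 — Component impedances:
  R: Z = R = 200 Ω
  L: Z = jωL = j·409.7·0.00292 = 0 + j1.196 Ω
  C: Z = 1/(jωC) = -j/(ω·C) = 0 - j2393 Ω
Step 3 — Parallel combination: 1/Z_total = 1/R + 1/L + 1/C; Z_total = 0.007162 + j1.197 Ω = 1.197∠89.7° Ω.

Z = 0.007162 + j1.197 Ω = 1.197∠89.7° Ω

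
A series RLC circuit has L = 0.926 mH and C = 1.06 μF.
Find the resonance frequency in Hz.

Step 1 — Resonance condition Im(Z)=0 gives ω₀ = 1/√(LC).
Step 2 — ω₀ = 1/√(0.000926·1.06e-06) = 3.192e+04 rad/s.
Step 3 — f₀ = ω₀/(2π) = 5080 Hz.

f₀ = 5080 Hz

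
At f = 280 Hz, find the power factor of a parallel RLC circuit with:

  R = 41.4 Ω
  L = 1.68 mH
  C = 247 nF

Step 1 — Angular frequency: ω = 2π·f = 2π·280 = 1759 rad/s.
Step 2 — Component impedances:
  R: Z = R = 41.4 Ω
  L: Z = jωL = j·1759·0.00168 = 0 + j2.956 Ω
  C: Z = 1/(jωC) = -j/(ω·C) = 0 - j2301 Ω
Step 3 — Parallel combination: 1/Z_total = 1/R + 1/L + 1/C; Z_total = 0.2105 + j2.944 Ω = 2.952∠85.9° Ω.
Step 4 — Power factor: PF = cos(φ) = Re(Z)/|Z| = 0.21047/2.9519 = 0.0713.
Step 5 — Type: Im(Z) = 2.944 ⇒ lagging (phase φ = 85.9°).

PF = 0.0713 (lagging, φ = 85.9°)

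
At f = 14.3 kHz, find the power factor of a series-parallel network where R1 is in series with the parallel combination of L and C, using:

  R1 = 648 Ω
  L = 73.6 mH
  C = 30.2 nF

Step 1 — Angular frequency: ω = 2π·f = 2π·1.43e+04 = 8.985e+04 rad/s.
Step 2 — Component impedances:
  R1: Z = R = 648 Ω
  L: Z = jωL = j·8.985e+04·0.0736 = 0 + j6613 Ω
  C: Z = 1/(jωC) = -j/(ω·C) = 0 - j368.5 Ω
Step 3 — Parallel branch: L || C = 1/(1/L + 1/C) = 0 - j390.3 Ω.
Step 4 — Series with R1: Z_total = R1 + (L || C) = 648 - j390.3 Ω = 756.5∠-31.1° Ω.
Step 5 — Power factor: PF = cos(φ) = Re(Z)/|Z| = 648/756.5 = 0.8566.
Step 6 — Type: Im(Z) = -390.3 ⇒ leading (phase φ = -31.1°).

PF = 0.8566 (leading, φ = -31.1°)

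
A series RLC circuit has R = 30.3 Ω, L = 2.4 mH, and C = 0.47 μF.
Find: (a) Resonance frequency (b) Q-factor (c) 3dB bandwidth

Step 1 — Resonance condition Im(Z)=0 gives ω₀ = 1/√(LC).
Step 2 — ω₀ = 1/√(0.0024·4.7e-07) = 2.977e+04 rad/s.
Step 3 — f₀ = ω₀/(2π) = 4739 Hz.
Step 4 — Series Q: Q = ω₀L/R = 2.977e+04·0.0024/30.3 = 2.358.
Step 5 — 3dB bandwidth: Δω = ω₀/Q = 1.263e+04 rad/s; BW = Δω/(2π) = 2009 Hz.

(a) f₀ = 4739 Hz  (b) Q = 2.358  (c) BW = 2009 Hz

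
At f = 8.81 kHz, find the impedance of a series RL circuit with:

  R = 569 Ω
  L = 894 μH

Step 1 — Angular frequency: ω = 2π·f = 2π·8810 = 5.535e+04 rad/s.
Step 2 — Component impedances:
  R: Z = R = 569 Ω
  L: Z = jωL = j·5.535e+04·0.000894 = 0 + j49.49 Ω
Step 3 — Series combination: Z_total = R + L = 569 + j49.49 Ω = 571.1∠5.0° Ω.

Z = 569 + j49.49 Ω = 571.1∠5.0° Ω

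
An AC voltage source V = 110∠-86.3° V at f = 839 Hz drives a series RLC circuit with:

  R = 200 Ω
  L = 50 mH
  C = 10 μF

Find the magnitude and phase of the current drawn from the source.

Step 1 — Angular frequency: ω = 2π·f = 2π·839 = 5272 rad/s.
Step 2 — Component impedances:
  R: Z = R = 200 Ω
  L: Z = jωL = j·5272·0.05 = 0 + j263.6 Ω
  C: Z = 1/(jωC) = -j/(ω·C) = 0 - j18.97 Ω
Step 3 — Series combination: Z_total = R + L + C = 200 + j244.6 Ω = 316∠50.7° Ω.
Step 4 — Source phasor: V = 110∠-86.3° V = 7.099 - j109.8 V.
Step 5 — Ohm's law: I = V / Z_total = (7.099 - j109.8) / (200 + j244.6) = -0.2547 - j0.2373 A.
Step 6 — Convert to polar: |I| = 0.3481 A, ∠I = -137.0°.

I = 0.3481∠-137.0° A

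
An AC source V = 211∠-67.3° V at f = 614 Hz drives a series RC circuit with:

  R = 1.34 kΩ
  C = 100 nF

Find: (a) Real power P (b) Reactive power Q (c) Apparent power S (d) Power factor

Step 1 — Angular frequency: ω = 2π·f = 2π·614 = 3858 rad/s.
Step 2 — Component impedances:
  R: Z = R = 1340 Ω
  C: Z = 1/(jωC) = -j/(ω·C) = 0 - j2592 Ω
Step 3 — Series combination: Z_total = R + C = 1340 - j2592 Ω = 2918∠-62.7° Ω.
Step 4 — Source phasor: V = 211∠-67.3° V = 81.43 - j194.7 V.
Step 5 — Current: I = V / Z = 0.07207 - j0.005846 A = 0.07231∠-4.6° A.
Step 6 — Complex power: S = V·I* = 7.007 - j13.55 VA.
Step 7 — Real power: P = Re(S) = 7.007 W.
Step 8 — Reactive power: Q = Im(S) = -13.55 VAR.
Step 9 — Apparent power: |S| = 15.26 VA.
Step 10 — Power factor: PF = P/|S| = 0.4592 (leading).

(a) P = 7.007 W  (b) Q = -13.55 VAR  (c) S = 15.26 VA  (d) PF = 0.4592 (leading)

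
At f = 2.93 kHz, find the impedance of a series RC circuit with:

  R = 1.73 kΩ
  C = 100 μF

Step 1 — Angular frequency: ω = 2π·f = 2π·2930 = 1.841e+04 rad/s.
Step 2 — Component impedances:
  R: Z = R = 1730 Ω
  C: Z = 1/(jωC) = -j/(ω·C) = 0 - j0.5432 Ω
Step 3 — Series combination: Z_total = R + C = 1730 - j0.5432 Ω = 1730∠-0.0° Ω.

Z = 1730 - j0.5432 Ω = 1730∠-0.0° Ω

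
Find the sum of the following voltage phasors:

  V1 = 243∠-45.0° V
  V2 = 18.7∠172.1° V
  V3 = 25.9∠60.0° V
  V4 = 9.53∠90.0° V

Step 1 — Convert each phasor to rectangular form:
  V1 = 243·(cos(-45.0°) + j·sin(-45.0°)) = 171.8 - j171.8 V
  V2 = 18.7·(cos(172.1°) + j·sin(172.1°)) = -18.52 + j2.57 V
  V3 = 25.9·(cos(60.0°) + j·sin(60.0°)) = 12.95 + j22.43 V
  V4 = 9.53·(cos(90.0°) + j·sin(90.0°)) = 0 + j9.53 V
Step 2 — Sum components: V_total = 166.3 - j137.3 V.
Step 3 — Convert to polar: |V_total| = 215.6 V, ∠V_total = -39.6°.

V_total = 215.6∠-39.6° V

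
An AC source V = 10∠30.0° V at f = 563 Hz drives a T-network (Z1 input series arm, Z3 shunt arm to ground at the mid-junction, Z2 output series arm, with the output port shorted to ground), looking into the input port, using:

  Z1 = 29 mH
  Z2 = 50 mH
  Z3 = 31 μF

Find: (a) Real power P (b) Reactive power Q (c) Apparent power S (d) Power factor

Step 1 — Angular frequency: ω = 2π·f = 2π·563 = 3537 rad/s.
Step 2 — Component impedances:
  Z1: Z = jωL = j·3537·0.029 = 0 + j102.6 Ω
  Z2: Z = jωL = j·3537·0.05 = 0 + j176.9 Ω
  Z3: Z = 1/(jωC) = -j/(ω·C) = 0 - j9.119 Ω
Step 3 — With the output port shorted to ground, the output series arm Z2 runs from the junction to ground; the shunt arm Z3 also runs from the junction to ground. They appear in parallel: Z3 || Z2 = 0 - j9.615 Ω.
Step 4 — Series with input arm Z1: Z_in = Z1 + (Z3 || Z2) = 0 + j92.97 Ω = 92.97∠90.0° Ω.
Step 5 — Source phasor: V = 10∠30.0° V = 8.66 + j5 V.
Step 6 — Current: I = V / Z = 0.05378 - j0.09315 A = 0.1076∠-60.0° A.
Step 7 — Complex power: S = V·I* = 0 + j1.076 VA.
Step 8 — Real power: P = Re(S) = 0 W.
Step 9 — Reactive power: Q = Im(S) = 1.076 VAR.
Step 10 — Apparent power: |S| = 1.076 VA.
Step 11 — Power factor: PF = P/|S| = 0 (lagging).

(a) P = 0 W  (b) Q = 1.076 VAR  (c) S = 1.076 VA  (d) PF = 0 (lagging)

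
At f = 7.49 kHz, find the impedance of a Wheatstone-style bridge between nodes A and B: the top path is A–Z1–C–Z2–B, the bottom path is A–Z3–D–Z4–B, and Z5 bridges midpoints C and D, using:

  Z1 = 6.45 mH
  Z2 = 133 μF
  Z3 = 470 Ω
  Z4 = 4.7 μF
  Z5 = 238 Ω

Step 1 — Angular frequency: ω = 2π·f = 2π·7490 = 4.706e+04 rad/s.
Step 2 — Component impedances:
  Z1: Z = jωL = j·4.706e+04·0.00645 = 0 + j303.5 Ω
  Z2: Z = 1/(jωC) = -j/(ω·C) = 0 - j0.1598 Ω
  Z3: Z = R = 470 Ω
  Z4: Z = 1/(jωC) = -j/(ω·C) = 0 - j4.521 Ω
  Z5: Z = R = 238 Ω
Step 3 — Bridge requires nodal analysis (the Z5 bridge couples midpoints C and D, so the two paths cannot be reduced to a simple series/parallel combination). Setting node B to ground and injecting 1 A at node A, the 3-node admittance system at A, C, D solves to V_A = Z_AB = 139.4 + j214.7 Ω = 256∠57.0° Ω.

Z = 139.4 + j214.7 Ω = 256∠57.0° Ω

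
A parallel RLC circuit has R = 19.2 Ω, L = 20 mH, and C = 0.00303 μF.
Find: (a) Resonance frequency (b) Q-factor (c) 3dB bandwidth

Step 1 — Resonance: ω₀ = 1/√(LC) = 1/√(0.02·3.03e-09) = 1.285e+05 rad/s.
Step 2 — f₀ = ω₀/(2π) = 2.044e+04 Hz.
Step 3 — Parallel Q: Q = R/(ω₀L) = 19.2/(1.285e+05·0.02) = 0.007473.
Step 4 — Bandwidth: Δω = ω₀/Q = 1.719e+07 rad/s; BW = Δω/(2π) = 2.736e+06 Hz.

(a) f₀ = 2.044e+04 Hz  (b) Q = 0.007473  (c) BW = 2.736e+06 Hz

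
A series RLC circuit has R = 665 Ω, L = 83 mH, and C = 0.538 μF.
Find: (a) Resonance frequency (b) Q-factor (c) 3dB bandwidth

Step 1 — Resonance condition Im(Z)=0 gives ω₀ = 1/√(LC).
Step 2 — ω₀ = 1/√(0.083·5.38e-07) = 4732 rad/s.
Step 3 — f₀ = ω₀/(2π) = 753.2 Hz.
Step 4 — Series Q: Q = ω₀L/R = 4732·0.083/665 = 0.5906.
Step 5 — 3dB bandwidth: Δω = ω₀/Q = 8012 rad/s; BW = Δω/(2π) = 1275 Hz.

(a) f₀ = 753.2 Hz  (b) Q = 0.5906  (c) BW = 1275 Hz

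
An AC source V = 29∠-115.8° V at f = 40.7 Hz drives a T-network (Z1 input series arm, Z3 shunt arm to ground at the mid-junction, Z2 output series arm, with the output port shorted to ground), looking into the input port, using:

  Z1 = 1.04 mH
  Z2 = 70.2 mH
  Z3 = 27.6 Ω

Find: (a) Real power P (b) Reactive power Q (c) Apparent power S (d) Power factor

Step 1 — Angular frequency: ω = 2π·f = 2π·40.7 = 255.7 rad/s.
Step 2 — Component impedances:
  Z1: Z = jωL = j·255.7·0.00104 = 0 + j0.266 Ω
  Z2: Z = jωL = j·255.7·0.0702 = 0 + j17.95 Ω
  Z3: Z = R = 27.6 Ω
Step 3 — With the output port shorted to ground, the output series arm Z2 runs from the junction to ground; the shunt arm Z3 also runs from the junction to ground. They appear in parallel: Z3 || Z2 = 8.205 + j12.62 Ω.
Step 4 — Series with input arm Z1: Z_in = Z1 + (Z3 || Z2) = 8.205 + j12.88 Ω = 15.27∠57.5° Ω.
Step 5 — Source phasor: V = 29∠-115.8° V = -12.62 - j26.11 V.
Step 6 — Current: I = V / Z = -1.886 - j0.2215 A = 1.899∠-173.3° A.
Step 7 — Complex power: S = V·I* = 29.59 + j46.44 VA.
Step 8 — Real power: P = Re(S) = 29.59 W.
Step 9 — Reactive power: Q = Im(S) = 46.44 VAR.
Step 10 — Apparent power: |S| = 55.07 VA.
Step 11 — Power factor: PF = P/|S| = 0.5373 (lagging).

(a) P = 29.59 W  (b) Q = 46.44 VAR  (c) S = 55.07 VA  (d) PF = 0.5373 (lagging)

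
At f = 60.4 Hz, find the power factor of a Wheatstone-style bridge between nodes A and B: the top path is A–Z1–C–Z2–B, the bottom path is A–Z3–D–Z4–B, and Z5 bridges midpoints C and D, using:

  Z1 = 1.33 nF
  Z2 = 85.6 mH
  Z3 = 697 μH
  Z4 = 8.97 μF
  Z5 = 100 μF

Step 1 — Angular frequency: ω = 2π·f = 2π·60.4 = 379.5 rad/s.
Step 2 — Component impedances:
  Z1: Z = 1/(jωC) = -j/(ω·C) = 0 - j1.981e+06 Ω
  Z2: Z = jωL = j·379.5·0.0856 = 0 + j32.49 Ω
  Z3: Z = jωL = j·379.5·0.000697 = 0 + j0.2645 Ω
  Z4: Z = 1/(jωC) = -j/(ω·C) = 0 - j293.8 Ω
  Z5: Z = 1/(jωC) = -j/(ω·C) = 0 - j26.35 Ω
Step 3 — Bridge requires nodal analysis (the Z5 bridge couples midpoints C and D, so the two paths cannot be reduced to a simple series/parallel combination). Setting node B to ground and injecting 1 A at node A, the 3-node admittance system at A, C, D solves to V_A = Z_AB = 0 + j6.531 Ω = 6.531∠90.0° Ω.
Step 4 — Power factor: PF = cos(φ) = Re(Z)/|Z| = 0/6.531 = 0.
Step 5 — Type: Im(Z) = 6.531 ⇒ lagging (phase φ = 90.0°).

PF = 0 (lagging, φ = 90.0°)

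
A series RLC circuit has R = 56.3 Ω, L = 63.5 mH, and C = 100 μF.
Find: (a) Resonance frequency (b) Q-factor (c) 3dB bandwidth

Step 1 — Resonance: ω₀ = 1/√(LC) = 1/√(0.0635·0.0001) = 396.8 rad/s.
Step 2 — f₀ = ω₀/(2π) = 63.16 Hz.
Step 3 — Series Q: Q = ω₀L/R = 396.8·0.0635/56.3 = 0.4476.
Step 4 — Bandwidth: Δω = ω₀/Q = 886.6 rad/s; BW = Δω/(2π) = 141.1 Hz.

(a) f₀ = 63.16 Hz  (b) Q = 0.4476  (c) BW = 141.1 Hz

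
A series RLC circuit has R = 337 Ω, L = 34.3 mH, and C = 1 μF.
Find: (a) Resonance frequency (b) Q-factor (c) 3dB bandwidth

Step 1 — Resonance: ω₀ = 1/√(LC) = 1/√(0.0343·1e-06) = 5399 rad/s.
Step 2 — f₀ = ω₀/(2π) = 859.4 Hz.
Step 3 — Series Q: Q = ω₀L/R = 5399·0.0343/337 = 0.5496.
Step 4 — Bandwidth: Δω = ω₀/Q = 9825 rad/s; BW = Δω/(2π) = 1564 Hz.

(a) f₀ = 859.4 Hz  (b) Q = 0.5496  (c) BW = 1564 Hz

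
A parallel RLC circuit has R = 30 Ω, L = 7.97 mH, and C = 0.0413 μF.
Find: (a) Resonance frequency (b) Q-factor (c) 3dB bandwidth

Step 1 — Resonance: ω₀ = 1/√(LC) = 1/√(0.00797·4.13e-08) = 5.512e+04 rad/s.
Step 2 — f₀ = ω₀/(2π) = 8772 Hz.
Step 3 — Parallel Q: Q = R/(ω₀L) = 30/(5.512e+04·0.00797) = 0.06829.
Step 4 — Bandwidth: Δω = ω₀/Q = 8.071e+05 rad/s; BW = Δω/(2π) = 1.285e+05 Hz.

(a) f₀ = 8772 Hz  (b) Q = 0.06829  (c) BW = 1.285e+05 Hz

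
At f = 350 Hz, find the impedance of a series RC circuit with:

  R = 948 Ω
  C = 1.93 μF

Step 1 — Angular frequency: ω = 2π·f = 2π·350 = 2199 rad/s.
Step 2 — Component impedances:
  R: Z = R = 948 Ω
  C: Z = 1/(jωC) = -j/(ω·C) = 0 - j235.6 Ω
Step 3 — Series combination: Z_total = R + C = 948 - j235.6 Ω = 976.8∠-14.0° Ω.

Z = 948 - j235.6 Ω = 976.8∠-14.0° Ω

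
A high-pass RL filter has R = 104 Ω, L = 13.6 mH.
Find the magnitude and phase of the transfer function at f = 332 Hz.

Step 1 — Angular frequency: ω = 2π·332 = 2086 rad/s.
Step 2 — Transfer function: H(jω) = jωL/(R + jωL).
Step 3 — Numerator jωL = j·28.37; denominator R + jωL = 104 + j28.37.
Step 4 — H = 0.06926 + j0.2539.
Step 5 — Magnitude: |H| = 0.2632 (-11.6 dB); phase: φ = 74.7°.

|H| = 0.2632 (-11.6 dB), φ = 74.7°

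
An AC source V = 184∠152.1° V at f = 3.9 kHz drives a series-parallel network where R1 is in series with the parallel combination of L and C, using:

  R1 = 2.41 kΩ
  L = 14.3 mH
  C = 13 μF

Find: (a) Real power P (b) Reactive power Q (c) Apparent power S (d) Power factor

Step 1 — Angular frequency: ω = 2π·f = 2π·3900 = 2.45e+04 rad/s.
Step 2 — Component impedances:
  R1: Z = R = 2410 Ω
  L: Z = jωL = j·2.45e+04·0.0143 = 0 + j350.4 Ω
  C: Z = 1/(jωC) = -j/(ω·C) = 0 - j3.139 Ω
Step 3 — Parallel branch: L || C = 1/(1/L + 1/C) = 0 - j3.168 Ω.
Step 4 — Series with R1: Z_total = R1 + (L || C) = 2410 - j3.168 Ω = 2410∠-0.1° Ω.
Step 5 — Source phasor: V = 184∠152.1° V = -162.6 + j86.1 V.
Step 6 — Current: I = V / Z = -0.06752 + j0.03564 A = 0.07635∠152.2° A.
Step 7 — Complex power: S = V·I* = 14.05 - j0.01846 VA.
Step 8 — Real power: P = Re(S) = 14.05 W.
Step 9 — Reactive power: Q = Im(S) = -0.01846 VAR.
Step 10 — Apparent power: |S| = 14.05 VA.
Step 11 — Power factor: PF = P/|S| = 1 (leading).

(a) P = 14.05 W  (b) Q = -0.01846 VAR  (c) S = 14.05 VA  (d) PF = 1 (leading)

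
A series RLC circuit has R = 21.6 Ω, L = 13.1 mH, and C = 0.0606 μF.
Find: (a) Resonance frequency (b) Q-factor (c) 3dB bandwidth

Step 1 — Resonance condition Im(Z)=0 gives ω₀ = 1/√(LC).
Step 2 — ω₀ = 1/√(0.0131·6.06e-08) = 3.549e+04 rad/s.
Step 3 — f₀ = ω₀/(2π) = 5649 Hz.
Step 4 — Series Q: Q = ω₀L/R = 3.549e+04·0.0131/21.6 = 21.53.
Step 5 — 3dB bandwidth: Δω = ω₀/Q = 1649 rad/s; BW = Δω/(2π) = 262.4 Hz.

(a) f₀ = 5649 Hz  (b) Q = 21.53  (c) BW = 262.4 Hz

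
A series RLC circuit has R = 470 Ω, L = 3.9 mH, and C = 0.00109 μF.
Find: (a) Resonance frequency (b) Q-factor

Step 1 — Resonance condition Im(Z)=0 gives ω₀ = 1/√(LC).
Step 2 — ω₀ = 1/√(0.0039·1.09e-09) = 4.85e+05 rad/s.
Step 3 — f₀ = ω₀/(2π) = 7.719e+04 Hz.
Step 4 — Series Q: Q = ω₀L/R = 4.85e+05·0.0039/470 = 4.025.

(a) f₀ = 7.719e+04 Hz  (b) Q = 4.025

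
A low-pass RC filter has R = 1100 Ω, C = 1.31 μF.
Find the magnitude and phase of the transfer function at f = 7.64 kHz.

Step 1 — Angular frequency: ω = 2π·7640 = 4.8e+04 rad/s.
Step 2 — Transfer function: H(jω) = 1/(1 + jωRC).
Step 3 — Denominator: 1 + jωRC = 1 + j·4.8e+04·1100·1.31e-06 = 1 + j69.17.
Step 4 — H = 0.0002089 - j0.01445.
Step 5 — Magnitude: |H| = 0.01445 (-36.8 dB); phase: φ = -89.2°.

|H| = 0.01445 (-36.8 dB), φ = -89.2°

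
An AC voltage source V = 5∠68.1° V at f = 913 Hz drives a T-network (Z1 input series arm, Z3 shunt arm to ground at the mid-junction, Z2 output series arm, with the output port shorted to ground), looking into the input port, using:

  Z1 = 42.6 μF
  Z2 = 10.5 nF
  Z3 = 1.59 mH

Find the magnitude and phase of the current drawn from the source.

Step 1 — Angular frequency: ω = 2π·f = 2π·913 = 5737 rad/s.
Step 2 — Component impedances:
  Z1: Z = 1/(jωC) = -j/(ω·C) = 0 - j4.092 Ω
  Z2: Z = 1/(jωC) = -j/(ω·C) = 0 - j1.66e+04 Ω
  Z3: Z = jωL = j·5737·0.00159 = 0 + j9.121 Ω
Step 3 — With the output port shorted to ground, the output series arm Z2 runs from the junction to ground; the shunt arm Z3 also runs from the junction to ground. They appear in parallel: Z3 || Z2 = 0 + j9.126 Ω.
Step 4 — Series with input arm Z1: Z_in = Z1 + (Z3 || Z2) = 0 + j5.034 Ω = 5.034∠90.0° Ω.
Step 5 — Source phasor: V = 5∠68.1° V = 1.865 + j4.639 V.
Step 6 — Ohm's law: I = V / Z_total = (1.865 + j4.639) / (0 + j5.034) = 0.9216 - j0.3705 A.
Step 7 — Convert to polar: |I| = 0.9932 A, ∠I = -21.9°.

I = 0.9932∠-21.9° A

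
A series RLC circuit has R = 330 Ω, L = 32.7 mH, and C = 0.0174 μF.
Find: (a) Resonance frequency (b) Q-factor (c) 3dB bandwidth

Step 1 — Resonance: ω₀ = 1/√(LC) = 1/√(0.0327·1.74e-08) = 4.192e+04 rad/s.
Step 2 — f₀ = ω₀/(2π) = 6672 Hz.
Step 3 — Series Q: Q = ω₀L/R = 4.192e+04·0.0327/330 = 4.154.
Step 4 — Bandwidth: Δω = ω₀/Q = 1.009e+04 rad/s; BW = Δω/(2π) = 1606 Hz.

(a) f₀ = 6672 Hz  (b) Q = 4.154  (c) BW = 1606 Hz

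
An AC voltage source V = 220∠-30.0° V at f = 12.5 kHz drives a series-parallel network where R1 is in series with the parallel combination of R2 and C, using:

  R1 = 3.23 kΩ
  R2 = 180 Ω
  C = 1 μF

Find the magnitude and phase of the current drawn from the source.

Step 1 — Angular frequency: ω = 2π·f = 2π·1.25e+04 = 7.854e+04 rad/s.
Step 2 — Component impedances:
  R1: Z = R = 3230 Ω
  R2: Z = R = 180 Ω
  C: Z = 1/(jωC) = -j/(ω·C) = 0 - j12.73 Ω
Step 3 — Parallel branch: R2 || C = 1/(1/R2 + 1/C) = 0.8961 - j12.67 Ω.
Step 4 — Series with R1: Z_total = R1 + (R2 || C) = 3231 - j12.67 Ω = 3231∠-0.2° Ω.
Step 5 — Source phasor: V = 220∠-30.0° V = 190.5 - j110 V.
Step 6 — Ohm's law: I = V / Z_total = (190.5 - j110) / (3231 - j12.67) = 0.0591 - j0.03381 A.
Step 7 — Convert to polar: |I| = 0.06809 A, ∠I = -29.8°.

I = 0.06809∠-29.8° A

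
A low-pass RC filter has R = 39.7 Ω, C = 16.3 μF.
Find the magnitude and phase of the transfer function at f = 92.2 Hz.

Step 1 — Angular frequency: ω = 2π·92.2 = 579.3 rad/s.
Step 2 — Transfer function: H(jω) = 1/(1 + jωRC).
Step 3 — Denominator: 1 + jωRC = 1 + j·579.3·39.7·1.63e-05 = 1 + j0.3749.
Step 4 — H = 0.8768 - j0.3287.
Step 5 — Magnitude: |H| = 0.9364 (-0.6 dB); phase: φ = -20.5°.

|H| = 0.9364 (-0.6 dB), φ = -20.5°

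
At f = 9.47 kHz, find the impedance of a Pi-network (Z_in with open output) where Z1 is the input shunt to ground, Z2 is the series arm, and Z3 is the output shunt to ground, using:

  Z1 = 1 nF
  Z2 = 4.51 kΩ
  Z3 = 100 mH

Step 1 — Angular frequency: ω = 2π·f = 2π·9470 = 5.95e+04 rad/s.
Step 2 — Component impedances:
  Z1: Z = 1/(jωC) = -j/(ω·C) = 0 - j1.681e+04 Ω
  Z2: Z = R = 4510 Ω
  Z3: Z = jωL = j·5.95e+04·0.1 = 0 + j5950 Ω
Step 3 — With open output, the series arm Z2 and the output shunt Z3 appear in series to ground: Z2 + Z3 = 4510 + j5950 Ω.
Step 4 — Parallel with input shunt Z1: Z_in = Z1 || (Z2 + Z3) = 9218 + j5382 Ω = 1.067e+04∠30.3° Ω.

Z = 9218 + j5382 Ω = 1.067e+04∠30.3° Ω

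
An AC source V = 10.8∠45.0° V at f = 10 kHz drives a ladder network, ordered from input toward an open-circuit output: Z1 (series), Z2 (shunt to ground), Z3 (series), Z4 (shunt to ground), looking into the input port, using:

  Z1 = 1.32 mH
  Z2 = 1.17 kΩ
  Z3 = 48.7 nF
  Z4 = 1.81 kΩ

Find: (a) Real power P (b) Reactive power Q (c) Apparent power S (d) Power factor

Step 1 — Angular frequency: ω = 2π·f = 2π·1e+04 = 6.283e+04 rad/s.
Step 2 — Component impedances:
  Z1: Z = jωL = j·6.283e+04·0.00132 = 0 + j82.94 Ω
  Z2: Z = R = 1170 Ω
  Z3: Z = 1/(jωC) = -j/(ω·C) = 0 - j326.8 Ω
  Z4: Z = R = 1810 Ω
Step 3 — Ladder network (open output): work backward from the far end, alternating series and parallel combinations. Z_in = 716.1 + j33.16 Ω = 716.9∠2.7° Ω.
Step 4 — Source phasor: V = 10.8∠45.0° V = 7.637 + j7.637 V.
Step 5 — Current: I = V / Z = 0.01113 + j0.01015 A = 0.01507∠42.3° A.
Step 6 — Complex power: S = V·I* = 0.1625 + j0.007526 VA.
Step 7 — Real power: P = Re(S) = 0.1625 W.
Step 8 — Reactive power: Q = Im(S) = 0.007526 VAR.
Step 9 — Apparent power: |S| = 0.1627 VA.
Step 10 — Power factor: PF = P/|S| = 0.9989 (lagging).

(a) P = 0.1625 W  (b) Q = 0.007526 VAR  (c) S = 0.1627 VA  (d) PF = 0.9989 (lagging)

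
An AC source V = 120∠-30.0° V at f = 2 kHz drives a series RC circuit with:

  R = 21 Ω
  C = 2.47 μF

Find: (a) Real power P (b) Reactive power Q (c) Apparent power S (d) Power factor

Step 1 — Angular frequency: ω = 2π·f = 2π·2000 = 1.257e+04 rad/s.
Step 2 — Component impedances:
  R: Z = R = 21 Ω
  C: Z = 1/(jωC) = -j/(ω·C) = 0 - j32.22 Ω
Step 3 — Series combination: Z_total = R + C = 21 - j32.22 Ω = 38.46∠-56.9° Ω.
Step 4 — Source phasor: V = 120∠-30.0° V = 103.9 - j60 V.
Step 5 — Current: I = V / Z = 2.783 + j1.412 A = 3.12∠26.9° A.
Step 6 — Complex power: S = V·I* = 204.5 - j313.7 VA.
Step 7 — Real power: P = Re(S) = 204.5 W.
Step 8 — Reactive power: Q = Im(S) = -313.7 VAR.
Step 9 — Apparent power: |S| = 374.4 VA.
Step 10 — Power factor: PF = P/|S| = 0.5461 (leading).

(a) P = 204.5 W  (b) Q = -313.7 VAR  (c) S = 374.4 VA  (d) PF = 0.5461 (leading)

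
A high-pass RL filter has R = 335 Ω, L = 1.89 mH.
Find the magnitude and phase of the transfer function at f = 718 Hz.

Step 1 — Angular frequency: ω = 2π·718 = 4511 rad/s.
Step 2 — Transfer function: H(jω) = jωL/(R + jωL).
Step 3 — Numerator jωL = j·8.526; denominator R + jωL = 335 + j8.526.
Step 4 — H = 0.0006474 + j0.02544.
Step 5 — Magnitude: |H| = 0.02544 (-31.9 dB); phase: φ = 88.5°.

|H| = 0.02544 (-31.9 dB), φ = 88.5°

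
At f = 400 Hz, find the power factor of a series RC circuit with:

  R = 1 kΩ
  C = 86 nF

Step 1 — Angular frequency: ω = 2π·f = 2π·400 = 2513 rad/s.
Step 2 — Component impedances:
  R: Z = R = 1000 Ω
  C: Z = 1/(jωC) = -j/(ω·C) = 0 - j4627 Ω
Step 3 — Series combination: Z_total = R + C = 1000 - j4627 Ω = 4733∠-77.8° Ω.
Step 4 — Power factor: PF = cos(φ) = Re(Z)/|Z| = 1000/4733 = 0.2113.
Step 5 — Type: Im(Z) = -4627 ⇒ leading (phase φ = -77.8°).

PF = 0.2113 (leading, φ = -77.8°)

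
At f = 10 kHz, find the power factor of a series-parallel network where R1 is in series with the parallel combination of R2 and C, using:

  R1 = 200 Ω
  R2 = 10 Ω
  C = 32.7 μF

Step 1 — Angular frequency: ω = 2π·f = 2π·1e+04 = 6.283e+04 rad/s.
Step 2 — Component impedances:
  R1: Z = R = 200 Ω
  R2: Z = R = 10 Ω
  C: Z = 1/(jωC) = -j/(ω·C) = 0 - j0.4867 Ω
Step 3 — Parallel branch: R2 || C = 1/(1/R2 + 1/C) = 0.02363 - j0.4856 Ω.
Step 4 — Series with R1: Z_total = R1 + (R2 || C) = 200 - j0.4856 Ω = 200∠-0.1° Ω.
Step 5 — Power factor: PF = cos(φ) = Re(Z)/|Z| = 200/200 = 1.
Step 6 — Type: Im(Z) = -0.4856 ⇒ leading (phase φ = -0.1°).

PF = 1 (leading, φ = -0.1°)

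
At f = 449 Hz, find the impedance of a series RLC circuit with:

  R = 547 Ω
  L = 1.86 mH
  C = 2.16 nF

Step 1 — Angular frequency: ω = 2π·f = 2π·449 = 2821 rad/s.
Step 2 — Component impedances:
  R: Z = R = 547 Ω
  L: Z = jωL = j·2821·0.00186 = 0 + j5.247 Ω
  C: Z = 1/(jωC) = -j/(ω·C) = 0 - j1.641e+05 Ω
Step 3 — Series combination: Z_total = R + L + C = 547 - j1.641e+05 Ω = 1.641e+05∠-89.8° Ω.

Z = 547 - j1.641e+05 Ω = 1.641e+05∠-89.8° Ω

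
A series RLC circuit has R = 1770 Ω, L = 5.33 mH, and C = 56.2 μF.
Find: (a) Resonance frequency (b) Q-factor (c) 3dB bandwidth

Step 1 — Resonance condition Im(Z)=0 gives ω₀ = 1/√(LC).
Step 2 — ω₀ = 1/√(0.00533·5.62e-05) = 1827 rad/s.
Step 3 — f₀ = ω₀/(2π) = 290.8 Hz.
Step 4 — Series Q: Q = ω₀L/R = 1827·0.00533/1770 = 0.005502.
Step 5 — 3dB bandwidth: Δω = ω₀/Q = 3.321e+05 rad/s; BW = Δω/(2π) = 5.285e+04 Hz.

(a) f₀ = 290.8 Hz  (b) Q = 0.005502  (c) BW = 5.285e+04 Hz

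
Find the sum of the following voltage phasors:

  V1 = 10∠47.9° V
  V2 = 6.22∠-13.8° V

Step 1 — Convert each phasor to rectangular form:
  V1 = 10·(cos(47.9°) + j·sin(47.9°)) = 6.704 + j7.42 V
  V2 = 6.22·(cos(-13.8°) + j·sin(-13.8°)) = 6.04 - j1.484 V
Step 2 — Sum components: V_total = 12.74 + j5.936 V.
Step 3 — Convert to polar: |V_total| = 14.06 V, ∠V_total = 25.0°.

V_total = 14.06∠25.0° V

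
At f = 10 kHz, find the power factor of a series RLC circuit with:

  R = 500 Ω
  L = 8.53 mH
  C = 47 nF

Step 1 — Angular frequency: ω = 2π·f = 2π·1e+04 = 6.283e+04 rad/s.
Step 2 — Component impedances:
  R: Z = R = 500 Ω
  L: Z = jωL = j·6.283e+04·0.00853 = 0 + j536 Ω
  C: Z = 1/(jωC) = -j/(ω·C) = 0 - j338.6 Ω
Step 3 — Series combination: Z_total = R + L + C = 500 + j197.3 Ω = 537.5∠21.5° Ω.
Step 4 — Power factor: PF = cos(φ) = Re(Z)/|Z| = 500/537.5 = 0.9302.
Step 5 — Type: Im(Z) = 197.3 ⇒ lagging (phase φ = 21.5°).

PF = 0.9302 (lagging, φ = 21.5°)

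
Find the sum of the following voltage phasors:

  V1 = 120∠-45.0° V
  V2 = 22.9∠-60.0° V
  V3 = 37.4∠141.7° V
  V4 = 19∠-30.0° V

Step 1 — Convert each phasor to rectangular form:
  V1 = 120·(cos(-45.0°) + j·sin(-45.0°)) = 84.85 - j84.85 V
  V2 = 22.9·(cos(-60.0°) + j·sin(-60.0°)) = 11.45 - j19.83 V
  V3 = 37.4·(cos(141.7°) + j·sin(141.7°)) = -29.35 + j23.18 V
  V4 = 19·(cos(-30.0°) + j·sin(-30.0°)) = 16.45 - j9.5 V
Step 2 — Sum components: V_total = 83.41 - j91.01 V.
Step 3 — Convert to polar: |V_total| = 123.4 V, ∠V_total = -47.5°.

V_total = 123.4∠-47.5° V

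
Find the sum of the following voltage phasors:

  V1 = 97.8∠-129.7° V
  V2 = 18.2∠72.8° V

Step 1 — Convert each phasor to rectangular form:
  V1 = 97.8·(cos(-129.7°) + j·sin(-129.7°)) = -62.47 - j75.25 V
  V2 = 18.2·(cos(72.8°) + j·sin(72.8°)) = 5.382 + j17.39 V
Step 2 — Sum components: V_total = -57.09 - j57.86 V.
Step 3 — Convert to polar: |V_total| = 81.28 V, ∠V_total = -134.6°.

V_total = 81.28∠-134.6° V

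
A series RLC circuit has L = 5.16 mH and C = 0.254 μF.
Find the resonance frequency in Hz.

Step 1 — Resonance condition Im(Z)=0 gives ω₀ = 1/√(LC).
Step 2 — ω₀ = 1/√(0.00516·2.54e-07) = 2.762e+04 rad/s.
Step 3 — f₀ = ω₀/(2π) = 4396 Hz.

f₀ = 4396 Hz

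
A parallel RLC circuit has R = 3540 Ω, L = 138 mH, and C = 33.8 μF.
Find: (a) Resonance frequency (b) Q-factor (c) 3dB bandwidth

Step 1 — Resonance: ω₀ = 1/√(LC) = 1/√(0.138·3.38e-05) = 463 rad/s.
Step 2 — f₀ = ω₀/(2π) = 73.69 Hz.
Step 3 — Parallel Q: Q = R/(ω₀L) = 3540/(463·0.138) = 55.4.
Step 4 — Bandwidth: Δω = ω₀/Q = 8.358 rad/s; BW = Δω/(2π) = 1.33 Hz.

(a) f₀ = 73.69 Hz  (b) Q = 55.4  (c) BW = 1.33 Hz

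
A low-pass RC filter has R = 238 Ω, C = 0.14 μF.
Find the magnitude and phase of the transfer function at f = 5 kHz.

Step 1 — Angular frequency: ω = 2π·5000 = 3.142e+04 rad/s.
Step 2 — Transfer function: H(jω) = 1/(1 + jωRC).
Step 3 — Denominator: 1 + jωRC = 1 + j·3.142e+04·238·1.4e-07 = 1 + j1.047.
Step 4 — H = 0.4772 - j0.4995.
Step 5 — Magnitude: |H| = 0.6908 (-3.2 dB); phase: φ = -46.3°.

|H| = 0.6908 (-3.2 dB), φ = -46.3°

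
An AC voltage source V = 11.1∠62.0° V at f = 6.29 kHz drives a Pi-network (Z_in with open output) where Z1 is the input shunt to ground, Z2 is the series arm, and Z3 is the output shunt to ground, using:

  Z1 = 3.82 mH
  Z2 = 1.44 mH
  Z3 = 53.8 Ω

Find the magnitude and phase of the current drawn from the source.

Step 1 — Angular frequency: ω = 2π·f = 2π·6290 = 3.952e+04 rad/s.
Step 2 — Component impedances:
  Z1: Z = jωL = j·3.952e+04·0.00382 = 0 + j151 Ω
  Z2: Z = jωL = j·3.952e+04·0.00144 = 0 + j56.91 Ω
  Z3: Z = R = 53.8 Ω
Step 3 — With open output, the series arm Z2 and the output shunt Z3 appear in series to ground: Z2 + Z3 = 53.8 + j56.91 Ω.
Step 4 — Parallel with input shunt Z1: Z_in = Z1 || (Z2 + Z3) = 26.59 + j48.21 Ω = 55.06∠61.1° Ω.
Step 5 — Source phasor: V = 11.1∠62.0° V = 5.211 + j9.801 V.
Step 6 — Ohm's law: I = V / Z_total = (5.211 + j9.801) / (26.59 + j48.21) = 0.2016 + j0.003099 A.
Step 7 — Convert to polar: |I| = 0.2016 A, ∠I = 0.9°.

I = 0.2016∠0.9° A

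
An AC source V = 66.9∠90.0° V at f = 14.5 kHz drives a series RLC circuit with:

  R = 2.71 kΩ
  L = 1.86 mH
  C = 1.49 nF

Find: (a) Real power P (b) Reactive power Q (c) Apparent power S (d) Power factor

Step 1 — Angular frequency: ω = 2π·f = 2π·1.45e+04 = 9.111e+04 rad/s.
Step 2 — Component impedances:
  R: Z = R = 2710 Ω
  L: Z = jωL = j·9.111e+04·0.00186 = 0 + j169.5 Ω
  C: Z = 1/(jωC) = -j/(ω·C) = 0 - j7367 Ω
Step 3 — Series combination: Z_total = R + L + C = 2710 - j7197 Ω = 7690∠-69.4° Ω.
Step 4 — Source phasor: V = 66.9∠90.0° V = 0 + j66.9 V.
Step 5 — Current: I = V / Z = -0.008141 + j0.003065 A = 0.008699∠159.4° A.
Step 6 — Complex power: S = V·I* = 0.2051 - j0.5446 VA.
Step 7 — Real power: P = Re(S) = 0.2051 W.
Step 8 — Reactive power: Q = Im(S) = -0.5446 VAR.
Step 9 — Apparent power: |S| = 0.582 VA.
Step 10 — Power factor: PF = P/|S| = 0.3524 (leading).

(a) P = 0.2051 W  (b) Q = -0.5446 VAR  (c) S = 0.582 VA  (d) PF = 0.3524 (leading)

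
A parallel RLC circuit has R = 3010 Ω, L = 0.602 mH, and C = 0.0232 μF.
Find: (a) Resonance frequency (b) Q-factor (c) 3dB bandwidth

Step 1 — Resonance: ω₀ = 1/√(LC) = 1/√(0.000602·2.32e-08) = 2.676e+05 rad/s.
Step 2 — f₀ = ω₀/(2π) = 4.259e+04 Hz.
Step 3 — Parallel Q: Q = R/(ω₀L) = 3010/(2.676e+05·0.000602) = 18.69.
Step 4 — Bandwidth: Δω = ω₀/Q = 1.432e+04 rad/s; BW = Δω/(2π) = 2279 Hz.

(a) f₀ = 4.259e+04 Hz  (b) Q = 18.69  (c) BW = 2279 Hz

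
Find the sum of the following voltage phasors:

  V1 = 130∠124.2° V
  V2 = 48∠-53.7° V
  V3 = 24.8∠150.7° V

Step 1 — Convert each phasor to rectangular form:
  V1 = 130·(cos(124.2°) + j·sin(124.2°)) = -73.07 + j107.5 V
  V2 = 48·(cos(-53.7°) + j·sin(-53.7°)) = 28.42 - j38.68 V
  V3 = 24.8·(cos(150.7°) + j·sin(150.7°)) = -21.63 + j12.14 V
Step 2 — Sum components: V_total = -66.28 + j80.97 V.
Step 3 — Convert to polar: |V_total| = 104.6 V, ∠V_total = 129.3°.

V_total = 104.6∠129.3° V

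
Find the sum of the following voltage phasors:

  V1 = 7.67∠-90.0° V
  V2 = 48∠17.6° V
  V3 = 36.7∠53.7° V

Step 1 — Convert each phasor to rectangular form:
  V1 = 7.67·(cos(-90.0°) + j·sin(-90.0°)) = 0 - j7.67 V
  V2 = 48·(cos(17.6°) + j·sin(17.6°)) = 45.75 + j14.51 V
  V3 = 36.7·(cos(53.7°) + j·sin(53.7°)) = 21.73 + j29.58 V
Step 2 — Sum components: V_total = 67.48 + j36.42 V.
Step 3 — Convert to polar: |V_total| = 76.68 V, ∠V_total = 28.4°.

V_total = 76.68∠28.4° V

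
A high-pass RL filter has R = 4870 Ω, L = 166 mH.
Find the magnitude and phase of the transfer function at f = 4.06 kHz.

Step 1 — Angular frequency: ω = 2π·4060 = 2.551e+04 rad/s.
Step 2 — Transfer function: H(jω) = jωL/(R + jωL).
Step 3 — Numerator jωL = j·4235; denominator R + jωL = 4870 + j4235.
Step 4 — H = 0.4306 + j0.4952.
Step 5 — Magnitude: |H| = 0.6562 (-3.7 dB); phase: φ = 49.0°.

|H| = 0.6562 (-3.7 dB), φ = 49.0°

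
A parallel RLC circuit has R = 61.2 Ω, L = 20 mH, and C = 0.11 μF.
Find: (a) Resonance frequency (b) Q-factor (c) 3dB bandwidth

Step 1 — Resonance: ω₀ = 1/√(LC) = 1/√(0.02·1.1e-07) = 2.132e+04 rad/s.
Step 2 — f₀ = ω₀/(2π) = 3393 Hz.
Step 3 — Parallel Q: Q = R/(ω₀L) = 61.2/(2.132e+04·0.02) = 0.1435.
Step 4 — Bandwidth: Δω = ω₀/Q = 1.485e+05 rad/s; BW = Δω/(2π) = 2.364e+04 Hz.

(a) f₀ = 3393 Hz  (b) Q = 0.1435  (c) BW = 2.364e+04 Hz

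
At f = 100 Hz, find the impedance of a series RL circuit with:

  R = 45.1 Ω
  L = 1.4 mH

Step 1 — Angular frequency: ω = 2π·f = 2π·100 = 628.3 rad/s.
Step 2 — Component impedances:
  R: Z = R = 45.1 Ω
  L: Z = jωL = j·628.3·0.0014 = 0 + j0.8796 Ω
Step 3 — Series combination: Z_total = R + L = 45.1 + j0.8796 Ω = 45.11∠1.1° Ω.

Z = 45.1 + j0.8796 Ω = 45.11∠1.1° Ω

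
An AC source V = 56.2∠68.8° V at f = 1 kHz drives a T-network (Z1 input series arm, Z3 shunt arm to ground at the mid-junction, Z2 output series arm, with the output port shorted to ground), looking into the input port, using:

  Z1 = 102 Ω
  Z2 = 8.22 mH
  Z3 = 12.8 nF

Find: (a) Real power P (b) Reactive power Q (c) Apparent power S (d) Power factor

Step 1 — Angular frequency: ω = 2π·f = 2π·1000 = 6283 rad/s.
Step 2 — Component impedances:
  Z1: Z = R = 102 Ω
  Z2: Z = jωL = j·6283·0.00822 = 0 + j51.65 Ω
  Z3: Z = 1/(jωC) = -j/(ω·C) = 0 - j1.243e+04 Ω
Step 3 — With the output port shorted to ground, the output series arm Z2 runs from the junction to ground; the shunt arm Z3 also runs from the junction to ground. They appear in parallel: Z3 || Z2 = 0 + j51.86 Ω.
Step 4 — Series with input arm Z1: Z_in = Z1 + (Z3 || Z2) = 102 + j51.86 Ω = 114.4∠27.0° Ω.
Step 5 — Source phasor: V = 56.2∠68.8° V = 20.32 + j52.4 V.
Step 6 — Current: I = V / Z = 0.3659 + j0.3277 A = 0.4911∠41.8° A.
Step 7 — Complex power: S = V·I* = 24.6 + j12.51 VA.
Step 8 — Real power: P = Re(S) = 24.6 W.
Step 9 — Reactive power: Q = Im(S) = 12.51 VAR.
Step 10 — Apparent power: |S| = 27.6 VA.
Step 11 — Power factor: PF = P/|S| = 0.8914 (lagging).

(a) P = 24.6 W  (b) Q = 12.51 VAR  (c) S = 27.6 VA  (d) PF = 0.8914 (lagging)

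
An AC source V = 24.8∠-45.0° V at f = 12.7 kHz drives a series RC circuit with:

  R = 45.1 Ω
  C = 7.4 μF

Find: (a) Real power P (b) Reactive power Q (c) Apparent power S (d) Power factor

Step 1 — Angular frequency: ω = 2π·f = 2π·1.27e+04 = 7.98e+04 rad/s.
Step 2 — Component impedances:
  R: Z = R = 45.1 Ω
  C: Z = 1/(jωC) = -j/(ω·C) = 0 - j1.693 Ω
Step 3 — Series combination: Z_total = R + C = 45.1 - j1.693 Ω = 45.13∠-2.2° Ω.
Step 4 — Source phasor: V = 24.8∠-45.0° V = 17.54 - j17.54 V.
Step 5 — Current: I = V / Z = 0.4029 - j0.3737 A = 0.5495∠-42.8° A.
Step 6 — Complex power: S = V·I* = 13.62 - j0.5114 VA.
Step 7 — Real power: P = Re(S) = 13.62 W.
Step 8 — Reactive power: Q = Im(S) = -0.5114 VAR.
Step 9 — Apparent power: |S| = 13.63 VA.
Step 10 — Power factor: PF = P/|S| = 0.9993 (leading).

(a) P = 13.62 W  (b) Q = -0.5114 VAR  (c) S = 13.63 VA  (d) PF = 0.9993 (leading)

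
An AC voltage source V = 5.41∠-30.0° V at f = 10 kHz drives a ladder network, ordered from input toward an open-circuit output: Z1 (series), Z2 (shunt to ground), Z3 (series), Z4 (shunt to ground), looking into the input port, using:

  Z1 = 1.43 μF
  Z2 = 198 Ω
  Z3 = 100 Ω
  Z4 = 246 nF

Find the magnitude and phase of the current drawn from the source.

Step 1 — Angular frequency: ω = 2π·f = 2π·1e+04 = 6.283e+04 rad/s.
Step 2 — Component impedances:
  Z1: Z = 1/(jωC) = -j/(ω·C) = 0 - j11.13 Ω
  Z2: Z = R = 198 Ω
  Z3: Z = R = 100 Ω
  Z4: Z = 1/(jωC) = -j/(ω·C) = 0 - j64.7 Ω
Step 3 — Ladder network (open output): work backward from the far end, alternating series and parallel combinations. Z_in = 72.36 - j38.41 Ω = 81.92∠-28.0° Ω.
Step 4 — Source phasor: V = 5.41∠-30.0° V = 4.685 - j2.705 V.
Step 5 — Ohm's law: I = V / Z_total = (4.685 - j2.705) / (72.36 - j38.41) = 0.06599 - j0.002355 A.
Step 6 — Convert to polar: |I| = 0.06604 A, ∠I = -2.0°.

I = 0.06604∠-2.0° A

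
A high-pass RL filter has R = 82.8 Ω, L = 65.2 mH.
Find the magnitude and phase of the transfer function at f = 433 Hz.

Step 1 — Angular frequency: ω = 2π·433 = 2721 rad/s.
Step 2 — Transfer function: H(jω) = jωL/(R + jωL).
Step 3 — Numerator jωL = j·177.4; denominator R + jωL = 82.8 + j177.4.
Step 4 — H = 0.8211 + j0.3833.
Step 5 — Magnitude: |H| = 0.9061 (-0.9 dB); phase: φ = 25.0°.

|H| = 0.9061 (-0.9 dB), φ = 25.0°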